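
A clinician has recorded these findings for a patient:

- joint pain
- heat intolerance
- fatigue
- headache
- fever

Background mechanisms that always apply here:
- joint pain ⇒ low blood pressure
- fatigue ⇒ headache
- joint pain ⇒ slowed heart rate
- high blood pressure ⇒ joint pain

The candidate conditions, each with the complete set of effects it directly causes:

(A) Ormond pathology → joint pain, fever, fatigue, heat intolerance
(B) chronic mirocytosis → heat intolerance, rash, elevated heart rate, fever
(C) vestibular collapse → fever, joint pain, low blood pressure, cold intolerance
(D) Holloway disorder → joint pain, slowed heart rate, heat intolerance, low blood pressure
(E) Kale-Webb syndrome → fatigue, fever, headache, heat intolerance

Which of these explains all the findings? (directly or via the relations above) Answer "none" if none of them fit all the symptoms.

Checking each candidate against the observations:
(A) Ormond pathology — accounts for every observation (headache through fatigue → headache)
(B) chronic mirocytosis — does not account for joint pain, fatigue, headache
(C) vestibular collapse — fails on heat intolerance, fatigue, headache (predicts cold intolerance, not heat intolerance)
(D) Holloway disorder — joint pain match; heat intolerance match; fatigue miss; headache miss; fever miss
(E) Kale-Webb syndrome — joint pain miss; heat intolerance match; fatigue match; headache match; fever match
(A) is the only candidate with no mismatches.

A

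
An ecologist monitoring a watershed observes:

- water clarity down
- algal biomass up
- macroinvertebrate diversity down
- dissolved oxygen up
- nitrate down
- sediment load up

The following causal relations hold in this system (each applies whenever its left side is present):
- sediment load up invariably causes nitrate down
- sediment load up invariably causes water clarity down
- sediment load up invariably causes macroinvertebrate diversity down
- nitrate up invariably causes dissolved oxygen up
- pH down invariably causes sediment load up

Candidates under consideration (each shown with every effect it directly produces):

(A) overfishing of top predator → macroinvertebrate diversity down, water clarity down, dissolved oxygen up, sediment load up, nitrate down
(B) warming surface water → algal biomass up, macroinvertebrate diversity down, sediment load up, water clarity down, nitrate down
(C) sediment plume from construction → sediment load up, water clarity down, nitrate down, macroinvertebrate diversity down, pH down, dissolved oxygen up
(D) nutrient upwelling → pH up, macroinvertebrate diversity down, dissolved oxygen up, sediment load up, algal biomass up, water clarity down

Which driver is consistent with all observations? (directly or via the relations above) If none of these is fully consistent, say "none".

D

For each candidate, compare predicted effects to what was observed:
(A) overfishing of top predator — water clarity down ✓; algal biomass up ✗; macroinvertebrate diversity down ✓; dissolved oxygen up ✓; nitrate down ✓; sediment load up ✓
(B) warming surface water — does not account for dissolved oxygen up
(C) sediment plume from construction — water clarity down ✓; algal biomass up ✗; macroinvertebrate diversity down ✓; dissolved oxygen up ✓; nitrate down ✓; sediment load up ✓
(D) nutrient upwelling — water clarity down ✓; algal biomass up ✓; macroinvertebrate diversity down ✓; dissolved oxygen up ✓; nitrate down ✓ (by sediment load up → nitrate down); sediment load up ✓
Only (D) is consistent with every observation.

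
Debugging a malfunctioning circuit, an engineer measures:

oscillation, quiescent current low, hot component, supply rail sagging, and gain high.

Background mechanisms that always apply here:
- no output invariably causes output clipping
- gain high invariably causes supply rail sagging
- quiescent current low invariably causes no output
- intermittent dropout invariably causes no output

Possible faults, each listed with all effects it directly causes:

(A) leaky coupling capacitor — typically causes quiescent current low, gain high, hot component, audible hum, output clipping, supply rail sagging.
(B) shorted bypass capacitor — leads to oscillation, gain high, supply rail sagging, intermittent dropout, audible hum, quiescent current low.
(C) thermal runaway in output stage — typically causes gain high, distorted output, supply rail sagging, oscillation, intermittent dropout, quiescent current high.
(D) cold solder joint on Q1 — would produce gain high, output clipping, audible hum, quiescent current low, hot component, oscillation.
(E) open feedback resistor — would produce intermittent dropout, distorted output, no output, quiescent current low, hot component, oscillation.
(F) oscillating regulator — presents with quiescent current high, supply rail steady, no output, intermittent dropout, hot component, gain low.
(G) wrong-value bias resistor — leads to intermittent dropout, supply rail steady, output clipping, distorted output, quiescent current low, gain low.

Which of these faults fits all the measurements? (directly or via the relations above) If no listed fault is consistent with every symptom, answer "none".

D

Per-candidate check:
(A) leaky coupling capacitor — oscillation -; quiescent current low +; hot component +; supply rail sagging +; gain high +
(B) shorted bypass capacitor — oscillation +; quiescent current low +; hot component -; supply rail sagging +; gain high +
(C) thermal runaway in output stage — oscillation +; quiescent current low -; hot component -; supply rail sagging +; gain high +
(D) cold solder joint on Q1 — accounts for every observation (supply rail sagging via gain high → supply rail sagging)
(E) open feedback resistor — oscillation +; quiescent current low +; hot component +; supply rail sagging -; gain high -
(F) oscillating regulator — fails on oscillation, quiescent current low, supply rail sagging, gain high (predicts quiescent current high, not quiescent current low; predicts supply rail steady, not supply rail sagging; predicts gain low, not gain high)
(G) wrong-value bias resistor — fails on oscillation, hot component, supply rail sagging, gain high (predicts supply rail steady, not supply rail sagging; predicts gain low, not gain high)
(D) alone accounts for all the evidence.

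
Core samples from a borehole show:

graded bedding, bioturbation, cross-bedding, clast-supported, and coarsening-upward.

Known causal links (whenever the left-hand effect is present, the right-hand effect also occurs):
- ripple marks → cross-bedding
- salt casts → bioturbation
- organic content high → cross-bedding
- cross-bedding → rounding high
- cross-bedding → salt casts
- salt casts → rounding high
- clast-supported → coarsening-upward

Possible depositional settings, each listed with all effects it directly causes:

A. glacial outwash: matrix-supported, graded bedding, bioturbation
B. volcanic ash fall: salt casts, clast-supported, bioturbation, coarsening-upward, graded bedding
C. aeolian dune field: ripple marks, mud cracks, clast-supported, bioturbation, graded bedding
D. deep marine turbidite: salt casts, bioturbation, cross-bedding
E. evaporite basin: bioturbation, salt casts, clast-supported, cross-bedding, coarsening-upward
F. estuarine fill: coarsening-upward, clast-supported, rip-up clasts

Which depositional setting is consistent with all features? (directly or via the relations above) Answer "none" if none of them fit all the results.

Per-candidate check:
(A) glacial outwash — graded bedding +; bioturbation +; cross-bedding -; clast-supported -; coarsening-upward -
(B) volcanic ash fall — graded bedding +; bioturbation +; cross-bedding -; clast-supported +; coarsening-upward +
(C) aeolian dune field — graded bedding +; bioturbation +; cross-bedding + (by ripple marks → cross-bedding); clast-supported +; coarsening-upward + (by clast-supported → coarsening-upward)
(D) deep marine turbidite — graded bedding -; bioturbation +; cross-bedding +; clast-supported -; coarsening-upward -
(E) evaporite basin — does not account for graded bedding
(F) estuarine fill — graded bedding -; bioturbation -; cross-bedding -; clast-supported +; coarsening-upward +
Only (C) is consistent with every observation.

C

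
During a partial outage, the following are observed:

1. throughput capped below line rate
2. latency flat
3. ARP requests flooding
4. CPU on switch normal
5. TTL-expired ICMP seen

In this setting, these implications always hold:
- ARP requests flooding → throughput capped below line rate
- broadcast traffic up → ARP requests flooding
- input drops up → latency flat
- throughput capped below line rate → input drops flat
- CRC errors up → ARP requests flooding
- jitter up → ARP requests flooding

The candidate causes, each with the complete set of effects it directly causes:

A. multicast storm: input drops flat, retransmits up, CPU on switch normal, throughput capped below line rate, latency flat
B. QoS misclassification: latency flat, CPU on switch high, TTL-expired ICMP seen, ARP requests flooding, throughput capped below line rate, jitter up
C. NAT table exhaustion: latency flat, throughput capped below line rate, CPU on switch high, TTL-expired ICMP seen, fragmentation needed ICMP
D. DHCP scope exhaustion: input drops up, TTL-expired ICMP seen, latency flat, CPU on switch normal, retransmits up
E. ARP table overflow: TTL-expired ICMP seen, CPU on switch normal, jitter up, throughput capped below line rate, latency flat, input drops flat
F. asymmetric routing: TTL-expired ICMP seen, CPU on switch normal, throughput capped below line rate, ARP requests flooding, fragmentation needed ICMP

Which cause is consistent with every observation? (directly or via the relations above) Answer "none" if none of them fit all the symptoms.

Testing each hypothesis:
(A) multicast storm — does not account for ARP requests flooding, TTL-expired ICMP seen
(B) QoS misclassification — throughput capped below line rate match; latency flat match; ARP requests flooding match; CPU on switch normal miss; TTL-expired ICMP seen match
(C) NAT table exhaustion — throughput capped below line rate match; latency flat match; ARP requests flooding miss; CPU on switch normal miss; TTL-expired ICMP seen match
(D) DHCP scope exhaustion — throughput capped below line rate miss; latency flat match; ARP requests flooding miss; CPU on switch normal match; TTL-expired ICMP seen match
(E) ARP table overflow — throughput capped below line rate match; latency flat match; ARP requests flooding match (through jitter up → ARP requests flooding); CPU on switch normal match; TTL-expired ICMP seen match
(F) asymmetric routing — throughput capped below line rate match; latency flat miss; ARP requests flooding match; CPU on switch normal match; TTL-expired ICMP seen match
(E) alone accounts for all the evidence.

E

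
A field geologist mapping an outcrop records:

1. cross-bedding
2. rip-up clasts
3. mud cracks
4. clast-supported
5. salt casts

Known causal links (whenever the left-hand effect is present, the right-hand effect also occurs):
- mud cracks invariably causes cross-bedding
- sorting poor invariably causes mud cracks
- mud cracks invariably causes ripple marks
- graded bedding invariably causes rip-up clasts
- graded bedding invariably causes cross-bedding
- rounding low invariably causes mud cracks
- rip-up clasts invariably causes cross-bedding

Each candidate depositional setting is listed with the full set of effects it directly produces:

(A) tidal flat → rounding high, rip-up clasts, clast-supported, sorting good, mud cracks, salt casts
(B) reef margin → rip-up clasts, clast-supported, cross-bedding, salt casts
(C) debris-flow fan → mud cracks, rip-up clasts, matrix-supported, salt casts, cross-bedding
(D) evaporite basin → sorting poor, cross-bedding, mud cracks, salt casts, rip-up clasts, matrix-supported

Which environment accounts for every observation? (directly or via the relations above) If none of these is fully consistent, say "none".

A

Testing each hypothesis:
(A) tidal flat — accounts for every observation (cross-bedding by mud cracks → cross-bedding)
(B) reef margin — does not account for mud cracks
(C) debris-flow fan — fails on clast-supported (predicts matrix-supported, not clast-supported)
(D) evaporite basin — cross-bedding ✓; rip-up clasts ✓; mud cracks ✓; clast-supported ✗; salt casts ✓
(A) is the only candidate with no mismatches.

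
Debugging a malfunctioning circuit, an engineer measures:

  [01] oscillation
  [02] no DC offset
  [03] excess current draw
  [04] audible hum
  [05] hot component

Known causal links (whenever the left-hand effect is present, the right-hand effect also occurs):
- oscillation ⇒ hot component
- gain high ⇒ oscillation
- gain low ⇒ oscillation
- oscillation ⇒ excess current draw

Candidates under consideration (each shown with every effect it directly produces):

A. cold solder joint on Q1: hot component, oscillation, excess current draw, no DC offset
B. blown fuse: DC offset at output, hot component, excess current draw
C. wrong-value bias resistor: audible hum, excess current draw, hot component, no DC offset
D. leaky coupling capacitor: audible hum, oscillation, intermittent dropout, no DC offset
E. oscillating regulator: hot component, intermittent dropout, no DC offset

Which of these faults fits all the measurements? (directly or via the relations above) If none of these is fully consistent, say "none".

For each candidate, compare predicted effects to what was observed:
(A) cold solder joint on Q1 — oscillation yes; no DC offset yes; excess current draw yes; audible hum NO; hot component yes
(B) blown fuse — fails on oscillation, no DC offset, audible hum (predicts DC offset at output, not no DC offset)
(C) wrong-value bias resistor — does not account for oscillation
(D) leaky coupling capacitor — accounts for every observation (excess current draw via oscillation → excess current draw)
(E) oscillating regulator — does not account for oscillation, excess current draw, audible hum
Only (D) is consistent with every observation.

D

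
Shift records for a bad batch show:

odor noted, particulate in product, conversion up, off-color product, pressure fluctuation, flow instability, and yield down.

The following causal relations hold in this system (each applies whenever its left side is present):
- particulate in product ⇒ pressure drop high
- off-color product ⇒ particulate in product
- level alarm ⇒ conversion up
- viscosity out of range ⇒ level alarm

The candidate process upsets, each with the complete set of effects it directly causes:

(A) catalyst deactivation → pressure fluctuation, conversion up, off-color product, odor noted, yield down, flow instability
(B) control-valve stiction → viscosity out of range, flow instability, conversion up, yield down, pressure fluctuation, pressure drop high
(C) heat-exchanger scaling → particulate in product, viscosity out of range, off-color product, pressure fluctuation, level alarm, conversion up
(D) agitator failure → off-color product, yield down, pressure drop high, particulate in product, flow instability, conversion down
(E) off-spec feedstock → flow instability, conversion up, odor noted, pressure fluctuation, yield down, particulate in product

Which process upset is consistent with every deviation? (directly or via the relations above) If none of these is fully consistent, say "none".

A

Testing each hypothesis:
(A) catalyst deactivation — odor noted ✓; particulate in product ✓ (via off-color product → particulate in product); conversion up ✓; off-color product ✓; pressure fluctuation ✓; flow instability ✓; yield down ✓
(B) control-valve stiction — odor noted ✗; particulate in product ✗; conversion up ✓; off-color product ✗; pressure fluctuation ✓; flow instability ✓; yield down ✓
(C) heat-exchanger scaling — does not account for odor noted, flow instability, yield down
(D) agitator failure — odor noted ✗; particulate in product ✓; conversion up ✗; off-color product ✓; pressure fluctuation ✗; flow instability ✓; yield down ✓
(E) off-spec feedstock — does not account for off-color product
(A) alone accounts for all the evidence.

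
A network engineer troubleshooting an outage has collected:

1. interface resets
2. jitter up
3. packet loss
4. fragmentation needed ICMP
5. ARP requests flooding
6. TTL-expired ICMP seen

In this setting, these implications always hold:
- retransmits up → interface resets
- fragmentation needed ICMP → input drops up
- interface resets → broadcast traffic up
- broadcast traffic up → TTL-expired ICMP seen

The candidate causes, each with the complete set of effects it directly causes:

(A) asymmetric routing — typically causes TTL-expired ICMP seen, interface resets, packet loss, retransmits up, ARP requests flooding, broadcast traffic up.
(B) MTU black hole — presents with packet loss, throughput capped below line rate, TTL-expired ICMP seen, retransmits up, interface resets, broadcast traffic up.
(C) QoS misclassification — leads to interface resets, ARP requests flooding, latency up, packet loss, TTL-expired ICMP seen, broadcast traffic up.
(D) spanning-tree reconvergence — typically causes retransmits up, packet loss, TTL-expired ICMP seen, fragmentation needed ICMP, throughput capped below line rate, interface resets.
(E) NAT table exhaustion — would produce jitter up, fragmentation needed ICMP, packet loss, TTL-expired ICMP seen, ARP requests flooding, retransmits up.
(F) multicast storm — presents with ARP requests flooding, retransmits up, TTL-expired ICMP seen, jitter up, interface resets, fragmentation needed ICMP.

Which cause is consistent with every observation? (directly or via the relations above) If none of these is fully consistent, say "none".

Testing each hypothesis:
(A) asymmetric routing — does not account for jitter up, fragmentation needed ICMP
(B) MTU black hole — does not account for jitter up, fragmentation needed ICMP, ARP requests flooding
(C) QoS misclassification — interface resets ✓; jitter up ✗; packet loss ✓; fragmentation needed ICMP ✗; ARP requests flooding ✓; TTL-expired ICMP seen ✓
(D) spanning-tree reconvergence — interface resets ✓; jitter up ✗; packet loss ✓; fragmentation needed ICMP ✓; ARP requests flooding ✗; TTL-expired ICMP seen ✓
(E) NAT table exhaustion — accounts for every observation (interface resets by retransmits up → interface resets)
(F) multicast storm — interface resets ✓; jitter up ✓; packet loss ✗; fragmentation needed ICMP ✓; ARP requests flooding ✓; TTL-expired ICMP seen ✓
(E) alone accounts for all the evidence.

E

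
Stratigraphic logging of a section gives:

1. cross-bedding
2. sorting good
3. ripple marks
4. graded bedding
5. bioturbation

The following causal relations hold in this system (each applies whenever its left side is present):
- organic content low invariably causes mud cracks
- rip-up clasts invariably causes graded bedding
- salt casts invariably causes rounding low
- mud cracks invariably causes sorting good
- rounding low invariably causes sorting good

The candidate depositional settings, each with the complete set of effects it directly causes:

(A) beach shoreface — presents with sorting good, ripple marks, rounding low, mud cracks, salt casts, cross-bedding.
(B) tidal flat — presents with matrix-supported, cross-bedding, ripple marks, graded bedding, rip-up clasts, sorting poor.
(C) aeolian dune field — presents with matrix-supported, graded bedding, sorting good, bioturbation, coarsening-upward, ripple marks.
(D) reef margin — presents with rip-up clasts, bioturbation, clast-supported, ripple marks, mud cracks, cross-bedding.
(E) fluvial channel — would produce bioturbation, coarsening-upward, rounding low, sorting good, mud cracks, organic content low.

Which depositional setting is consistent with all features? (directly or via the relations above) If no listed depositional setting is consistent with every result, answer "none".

D

Testing each hypothesis:
(A) beach shoreface — does not account for graded bedding, bioturbation
(B) tidal flat — cross-bedding +; sorting good -; ripple marks +; graded bedding +; bioturbation -
(C) aeolian dune field — does not account for cross-bedding
(D) reef margin — cross-bedding +; sorting good + (by mud cracks → sorting good); ripple marks +; graded bedding + (by rip-up clasts → graded bedding); bioturbation +
(E) fluvial channel — cross-bedding -; sorting good +; ripple marks -; graded bedding -; bioturbation +
Only (D) is consistent with every observation.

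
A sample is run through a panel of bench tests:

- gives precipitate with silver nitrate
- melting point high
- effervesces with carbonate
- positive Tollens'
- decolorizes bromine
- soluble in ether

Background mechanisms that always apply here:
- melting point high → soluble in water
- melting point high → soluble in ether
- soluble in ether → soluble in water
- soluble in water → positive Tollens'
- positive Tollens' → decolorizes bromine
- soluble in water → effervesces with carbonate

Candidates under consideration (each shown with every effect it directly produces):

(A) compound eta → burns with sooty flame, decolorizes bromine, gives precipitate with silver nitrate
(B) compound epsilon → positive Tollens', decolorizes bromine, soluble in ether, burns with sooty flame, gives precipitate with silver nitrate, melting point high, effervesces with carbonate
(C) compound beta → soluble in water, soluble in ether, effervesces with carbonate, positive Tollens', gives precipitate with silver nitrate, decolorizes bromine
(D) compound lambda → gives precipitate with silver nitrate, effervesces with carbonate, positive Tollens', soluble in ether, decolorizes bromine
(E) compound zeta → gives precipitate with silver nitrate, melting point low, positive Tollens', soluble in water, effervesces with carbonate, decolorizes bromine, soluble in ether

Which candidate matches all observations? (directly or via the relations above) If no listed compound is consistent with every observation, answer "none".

B

Per-candidate check:
(A) compound eta — does not account for melting point high, effervesces with carbonate, positive Tollens', soluble in ether
(B) compound epsilon — gives precipitate with silver nitrate ✓; melting point high ✓; effervesces with carbonate ✓; positive Tollens' ✓; decolorizes bromine ✓; soluble in ether ✓
(C) compound beta — gives precipitate with silver nitrate ✓; melting point high ✗; effervesces with carbonate ✓; positive Tollens' ✓; decolorizes bromine ✓; soluble in ether ✓
(D) compound lambda — does not account for melting point high
(E) compound zeta — fails on melting point high (predicts melting point low, not melting point high)
Only (B) is consistent with every observation.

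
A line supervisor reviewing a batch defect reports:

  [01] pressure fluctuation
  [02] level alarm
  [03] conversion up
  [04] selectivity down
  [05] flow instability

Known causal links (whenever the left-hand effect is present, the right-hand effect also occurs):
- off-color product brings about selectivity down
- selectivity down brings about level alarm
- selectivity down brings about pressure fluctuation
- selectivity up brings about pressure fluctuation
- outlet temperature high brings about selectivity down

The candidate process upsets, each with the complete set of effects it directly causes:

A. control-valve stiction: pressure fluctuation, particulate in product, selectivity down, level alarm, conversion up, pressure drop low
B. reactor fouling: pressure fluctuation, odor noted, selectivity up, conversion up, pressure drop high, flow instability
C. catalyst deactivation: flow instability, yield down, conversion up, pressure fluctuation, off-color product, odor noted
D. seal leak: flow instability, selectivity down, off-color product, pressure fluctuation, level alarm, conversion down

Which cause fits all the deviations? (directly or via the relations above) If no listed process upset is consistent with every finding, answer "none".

Testing each hypothesis:
(A) control-valve stiction — does not account for flow instability
(B) reactor fouling — pressure fluctuation ✓; level alarm ✗; conversion up ✓; selectivity down ✗; flow instability ✓
(C) catalyst deactivation — pressure fluctuation ✓; level alarm ✓ (via off-color product → selectivity down → level alarm); conversion up ✓; selectivity down ✓ (via off-color product → selectivity down); flow instability ✓
(D) seal leak — pressure fluctuation ✓; level alarm ✓; conversion up ✗; selectivity down ✓; flow instability ✓
(C) is the only candidate with no mismatches.

C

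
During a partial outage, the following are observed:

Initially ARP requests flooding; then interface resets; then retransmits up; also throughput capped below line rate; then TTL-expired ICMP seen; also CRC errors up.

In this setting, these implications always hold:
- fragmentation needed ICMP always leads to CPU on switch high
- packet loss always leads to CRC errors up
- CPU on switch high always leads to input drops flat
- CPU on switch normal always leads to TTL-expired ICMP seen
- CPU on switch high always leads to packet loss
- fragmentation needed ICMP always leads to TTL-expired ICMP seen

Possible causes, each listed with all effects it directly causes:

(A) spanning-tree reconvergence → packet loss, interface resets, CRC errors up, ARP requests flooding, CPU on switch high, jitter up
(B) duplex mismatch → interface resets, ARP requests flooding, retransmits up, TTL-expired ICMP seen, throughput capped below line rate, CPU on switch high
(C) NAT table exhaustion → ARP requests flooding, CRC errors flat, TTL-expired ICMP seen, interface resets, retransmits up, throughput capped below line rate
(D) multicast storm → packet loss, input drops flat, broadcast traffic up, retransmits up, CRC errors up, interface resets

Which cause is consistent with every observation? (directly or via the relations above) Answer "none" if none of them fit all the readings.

Checking each candidate against the observations:
(A) spanning-tree reconvergence — ARP requests flooding match; interface resets match; retransmits up miss; throughput capped below line rate miss; TTL-expired ICMP seen miss; CRC errors up match
(B) duplex mismatch — ARP requests flooding match; interface resets match; retransmits up match; throughput capped below line rate match; TTL-expired ICMP seen match; CRC errors up match (by CPU on switch high → packet loss → CRC errors up)
(C) NAT table exhaustion — fails on CRC errors up (predicts CRC errors flat, not CRC errors up)
(D) multicast storm — ARP requests flooding miss; interface resets match; retransmits up match; throughput capped below line rate miss; TTL-expired ICMP seen miss; CRC errors up match
(B) is the only candidate with no mismatches.

B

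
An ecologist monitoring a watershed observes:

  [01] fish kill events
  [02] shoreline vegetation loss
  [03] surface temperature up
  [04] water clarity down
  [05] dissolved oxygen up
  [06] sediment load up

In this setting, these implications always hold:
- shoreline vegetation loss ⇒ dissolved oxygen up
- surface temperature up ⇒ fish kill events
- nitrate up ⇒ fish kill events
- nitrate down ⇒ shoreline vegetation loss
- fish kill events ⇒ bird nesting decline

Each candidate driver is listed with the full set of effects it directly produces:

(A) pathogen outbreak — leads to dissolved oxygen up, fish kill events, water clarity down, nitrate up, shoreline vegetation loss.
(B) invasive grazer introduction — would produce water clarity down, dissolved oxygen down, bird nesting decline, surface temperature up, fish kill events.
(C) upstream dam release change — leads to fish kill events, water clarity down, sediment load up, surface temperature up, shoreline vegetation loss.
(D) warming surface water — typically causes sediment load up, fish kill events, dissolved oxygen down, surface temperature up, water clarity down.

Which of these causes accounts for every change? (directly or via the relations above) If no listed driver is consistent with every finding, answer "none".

Checking each candidate against the observations:
(A) pathogen outbreak — does not account for surface temperature up, sediment load up
(B) invasive grazer introduction — fish kill events +; shoreline vegetation loss -; surface temperature up +; water clarity down +; dissolved oxygen up -; sediment load up -
(C) upstream dam release change — fish kill events +; shoreline vegetation loss +; surface temperature up +; water clarity down +; dissolved oxygen up + (through shoreline vegetation loss → dissolved oxygen up); sediment load up +
(D) warming surface water — fails on shoreline vegetation loss, dissolved oxygen up (predicts dissolved oxygen down, not dissolved oxygen up)
(C) is the only candidate with no mismatches.

C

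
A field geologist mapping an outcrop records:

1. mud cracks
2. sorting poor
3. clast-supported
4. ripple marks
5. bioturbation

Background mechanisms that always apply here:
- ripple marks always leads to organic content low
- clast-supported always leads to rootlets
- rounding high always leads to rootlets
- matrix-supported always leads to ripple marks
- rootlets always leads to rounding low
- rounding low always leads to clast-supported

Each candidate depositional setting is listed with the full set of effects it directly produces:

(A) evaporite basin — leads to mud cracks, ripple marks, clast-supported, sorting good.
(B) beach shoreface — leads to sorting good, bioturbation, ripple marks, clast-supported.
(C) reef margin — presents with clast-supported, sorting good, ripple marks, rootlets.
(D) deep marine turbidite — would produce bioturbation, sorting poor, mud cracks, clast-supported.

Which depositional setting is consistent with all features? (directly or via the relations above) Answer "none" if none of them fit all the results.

Checking each candidate against the observations:
(A) evaporite basin — mud cracks yes; sorting poor NO; clast-supported yes; ripple marks yes; bioturbation NO
(B) beach shoreface — fails on mud cracks, sorting poor (predicts sorting good, not sorting poor)
(C) reef margin — mud cracks NO; sorting poor NO; clast-supported yes; ripple marks yes; bioturbation NO
(D) deep marine turbidite — mud cracks yes; sorting poor yes; clast-supported yes; ripple marks NO; bioturbation yes
None of the listed candidates fits everything.

none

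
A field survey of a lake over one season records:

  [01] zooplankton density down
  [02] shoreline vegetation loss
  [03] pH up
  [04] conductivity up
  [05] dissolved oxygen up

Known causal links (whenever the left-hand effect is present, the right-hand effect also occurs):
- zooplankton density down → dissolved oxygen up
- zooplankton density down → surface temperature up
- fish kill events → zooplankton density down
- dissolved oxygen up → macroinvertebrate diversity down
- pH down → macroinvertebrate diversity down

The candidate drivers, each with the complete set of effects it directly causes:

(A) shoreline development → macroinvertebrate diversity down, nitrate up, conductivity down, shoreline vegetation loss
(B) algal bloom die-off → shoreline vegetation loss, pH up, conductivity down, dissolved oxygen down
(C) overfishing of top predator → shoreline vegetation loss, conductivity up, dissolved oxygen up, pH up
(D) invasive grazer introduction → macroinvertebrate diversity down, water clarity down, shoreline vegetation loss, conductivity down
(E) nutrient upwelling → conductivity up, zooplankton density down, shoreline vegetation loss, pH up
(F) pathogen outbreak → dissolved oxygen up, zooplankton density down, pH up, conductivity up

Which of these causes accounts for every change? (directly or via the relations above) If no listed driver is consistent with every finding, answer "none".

For each candidate, compare predicted effects to what was observed:
(A) shoreline development — fails on zooplankton density down, pH up, conductivity up, dissolved oxygen up (predicts conductivity down, not conductivity up)
(B) algal bloom die-off — zooplankton density down NO; shoreline vegetation loss yes; pH up yes; conductivity up NO; dissolved oxygen up NO
(C) overfishing of top predator — does not account for zooplankton density down
(D) invasive grazer introduction — zooplankton density down NO; shoreline vegetation loss yes; pH up NO; conductivity up NO; dissolved oxygen up NO
(E) nutrient upwelling — zooplankton density down yes; shoreline vegetation loss yes; pH up yes; conductivity up yes; dissolved oxygen up yes (by zooplankton density down → dissolved oxygen up)
(F) pathogen outbreak — zooplankton density down yes; shoreline vegetation loss NO; pH up yes; conductivity up yes; dissolved oxygen up yes
Only (E) is consistent with every observation.

E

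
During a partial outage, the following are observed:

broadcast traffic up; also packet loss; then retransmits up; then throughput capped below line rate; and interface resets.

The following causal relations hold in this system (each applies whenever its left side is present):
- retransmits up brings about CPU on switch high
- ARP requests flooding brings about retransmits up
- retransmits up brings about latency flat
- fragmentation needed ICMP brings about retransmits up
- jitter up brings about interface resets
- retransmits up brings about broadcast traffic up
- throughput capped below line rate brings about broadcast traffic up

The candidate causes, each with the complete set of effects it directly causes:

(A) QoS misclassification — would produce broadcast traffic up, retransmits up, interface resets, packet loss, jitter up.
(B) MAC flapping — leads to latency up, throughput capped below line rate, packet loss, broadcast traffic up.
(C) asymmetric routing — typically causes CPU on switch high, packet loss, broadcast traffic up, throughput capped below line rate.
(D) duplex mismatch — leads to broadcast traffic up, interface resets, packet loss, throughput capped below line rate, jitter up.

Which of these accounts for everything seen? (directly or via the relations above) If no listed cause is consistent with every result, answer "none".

none

Testing each hypothesis:
(A) QoS misclassification — does not account for throughput capped below line rate
(B) MAC flapping — does not account for retransmits up, interface resets
(C) asymmetric routing — does not account for retransmits up, interface resets
(D) duplex mismatch — broadcast traffic up yes; packet loss yes; retransmits up NO; throughput capped below line rate yes; interface resets yes
None of the listed candidates fits everything.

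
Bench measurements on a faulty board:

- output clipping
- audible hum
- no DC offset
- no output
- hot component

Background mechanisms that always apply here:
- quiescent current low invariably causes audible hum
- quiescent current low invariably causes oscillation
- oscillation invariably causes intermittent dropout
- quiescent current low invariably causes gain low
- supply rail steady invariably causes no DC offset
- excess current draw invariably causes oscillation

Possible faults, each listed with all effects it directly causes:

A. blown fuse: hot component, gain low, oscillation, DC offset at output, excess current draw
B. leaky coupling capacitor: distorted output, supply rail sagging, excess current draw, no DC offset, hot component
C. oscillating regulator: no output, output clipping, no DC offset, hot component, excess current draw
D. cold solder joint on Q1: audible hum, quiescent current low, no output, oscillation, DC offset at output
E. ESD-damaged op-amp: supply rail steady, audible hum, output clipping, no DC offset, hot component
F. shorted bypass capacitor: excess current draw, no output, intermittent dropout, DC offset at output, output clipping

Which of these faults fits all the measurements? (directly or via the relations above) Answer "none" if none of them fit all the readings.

none

Checking each candidate against the observations:
(A) blown fuse — output clipping ✗; audible hum ✗; no DC offset ✗; no output ✗; hot component ✓
(B) leaky coupling capacitor — does not account for output clipping, audible hum, no output
(C) oscillating regulator — output clipping ✓; audible hum ✗; no DC offset ✓; no output ✓; hot component ✓
(D) cold solder joint on Q1 — output clipping ✗; audible hum ✓; no DC offset ✗; no output ✓; hot component ✗
(E) ESD-damaged op-amp — does not account for no output
(F) shorted bypass capacitor — fails on audible hum, no DC offset, hot component (predicts DC offset at output, not no DC offset)
None of the listed candidates fits everything.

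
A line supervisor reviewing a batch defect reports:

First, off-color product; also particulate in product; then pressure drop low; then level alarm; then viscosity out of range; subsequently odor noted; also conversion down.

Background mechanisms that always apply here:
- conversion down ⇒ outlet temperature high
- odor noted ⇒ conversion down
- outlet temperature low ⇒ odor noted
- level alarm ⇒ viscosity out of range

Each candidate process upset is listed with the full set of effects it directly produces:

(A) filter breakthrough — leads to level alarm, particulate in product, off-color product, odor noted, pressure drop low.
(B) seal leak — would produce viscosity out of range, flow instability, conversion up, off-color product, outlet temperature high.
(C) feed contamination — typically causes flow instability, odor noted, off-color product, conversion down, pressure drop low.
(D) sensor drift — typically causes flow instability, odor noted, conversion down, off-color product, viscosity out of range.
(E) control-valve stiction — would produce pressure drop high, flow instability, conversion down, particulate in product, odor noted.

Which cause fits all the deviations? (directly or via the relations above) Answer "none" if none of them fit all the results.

Per-candidate check:
(A) filter breakthrough — off-color product match; particulate in product match; pressure drop low match; level alarm match; viscosity out of range match (through level alarm → viscosity out of range); odor noted match; conversion down match (through odor noted → conversion down)
(B) seal leak — off-color product match; particulate in product miss; pressure drop low miss; level alarm miss; viscosity out of range match; odor noted miss; conversion down miss
(C) feed contamination — does not account for particulate in product, level alarm, viscosity out of range
(D) sensor drift — does not account for particulate in product, pressure drop low, level alarm
(E) control-valve stiction — fails on off-color product, pressure drop low, level alarm, viscosity out of range (predicts pressure drop high, not pressure drop low)
(A) is the only candidate with no mismatches.

A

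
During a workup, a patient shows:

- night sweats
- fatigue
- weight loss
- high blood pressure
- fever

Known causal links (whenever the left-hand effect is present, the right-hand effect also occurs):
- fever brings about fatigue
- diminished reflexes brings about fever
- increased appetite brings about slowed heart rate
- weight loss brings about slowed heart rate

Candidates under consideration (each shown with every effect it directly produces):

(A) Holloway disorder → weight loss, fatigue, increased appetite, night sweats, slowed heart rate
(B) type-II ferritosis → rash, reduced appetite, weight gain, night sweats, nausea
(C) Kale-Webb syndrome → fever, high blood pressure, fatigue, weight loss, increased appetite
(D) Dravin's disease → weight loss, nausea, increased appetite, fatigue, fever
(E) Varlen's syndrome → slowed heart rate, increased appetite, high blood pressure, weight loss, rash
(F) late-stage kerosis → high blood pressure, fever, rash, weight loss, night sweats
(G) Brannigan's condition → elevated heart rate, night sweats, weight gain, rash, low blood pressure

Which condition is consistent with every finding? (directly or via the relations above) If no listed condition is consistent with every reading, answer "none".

F

Per-candidate check:
(A) Holloway disorder — night sweats yes; fatigue yes; weight loss yes; high blood pressure NO; fever NO
(B) type-II ferritosis — night sweats yes; fatigue NO; weight loss NO; high blood pressure NO; fever NO
(C) Kale-Webb syndrome — does not account for night sweats
(D) Dravin's disease — night sweats NO; fatigue yes; weight loss yes; high blood pressure NO; fever yes
(E) Varlen's syndrome — night sweats NO; fatigue NO; weight loss yes; high blood pressure yes; fever NO
(F) late-stage kerosis — accounts for every observation (fatigue through fever → fatigue)
(G) Brannigan's condition — fails on fatigue, weight loss, high blood pressure, fever (predicts weight gain, not weight loss; predicts low blood pressure, not high blood pressure)
(F) alone accounts for all the evidence.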